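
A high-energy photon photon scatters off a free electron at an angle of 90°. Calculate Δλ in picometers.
2.4263 pm

Using the Compton scattering formula:
Δλ = λ_C(1 - cos θ)

where λ_C = h/(m_e·c) ≈ 2.4263 pm is the Compton wavelength of an electron.

For θ = 90°:
cos(90°) = 0.0000
1 - cos(90°) = 1.0000

Δλ = 2.4263 × 1.0000
Δλ = 2.4263 pm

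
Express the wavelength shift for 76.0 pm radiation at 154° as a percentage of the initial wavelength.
6.0619%

Calculate the Compton shift:
Δλ = λ_C(1 - cos(154°))
Δλ = 2.4263 × (1 - cos(154°))
Δλ = 2.4263 × 1.8988
Δλ = 4.6071 pm

Percentage change:
(Δλ/λ₀) × 100 = (4.6071/76.0) × 100
= 6.0619%

(Intermediate values are shown rounded; full precision is carried through to the final answer.)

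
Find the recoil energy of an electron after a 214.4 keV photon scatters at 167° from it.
97.1382 keV

By energy conservation: K_e = E_initial - E_final

First find the scattered photon energy:
Initial wavelength: λ = hc/E = 5.7828 pm
Compton shift: Δλ = λ_C(1 - cos(167°)) = 4.7904 pm
Final wavelength: λ' = 5.7828 + 4.7904 = 10.5733 pm
Final photon energy: E' = hc/λ' = 117.2618 keV

Electron kinetic energy:
K_e = E - E' = 214.4000 - 117.2618 = 97.1382 keV

(Intermediate values are shown rounded; full precision is carried through to the final answer.)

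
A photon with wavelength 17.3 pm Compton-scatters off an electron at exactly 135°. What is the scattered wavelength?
21.4420 pm

Using the Compton formula: λ' = λ + λ_C(1 − cos θ)

For θ = 135°, cos θ = -√2/2 (exact) ≈ -0.7071, so:
1 − cos 135° = 1 − (-√2/2) ≈ 1.7071

Δλ = λ_C × 1.7071 = 2.4263 × 1.7071 = 4.1420 pm

λ' = 17.3 + 4.1420 = 21.4420 pm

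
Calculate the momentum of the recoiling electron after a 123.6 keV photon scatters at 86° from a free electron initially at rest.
8.2304e-23 kg·m/s

The electron is initially at rest, so by conservation of momentum:
p⃗_e = p⃗₀ − p⃗'  (incident photon momentum minus scattered photon momentum)

Photon momentum magnitudes (p = h/λ = E/c):
λ₀ = hc/E₀ = 10.0311 pm → p₀ = h/λ₀ = 6.6055e-23 kg·m/s
Δλ = λ_C(1 − cos 86°) = 2.2571 pm
λ' = 12.2881 pm → p' = h/λ' = 5.3922e-23 kg·m/s

The scattered photon makes angle θ = 86° with the incident direction, so by the law of cosines:
|p⃗_e|² = p₀² + p'² − 2p₀p'cos θ
|p⃗_e|² = (6.6055e-23)² + (5.3922e-23)² − 2·6.6055e-23·5.3922e-23·cos(86°)
|p⃗_e| = 8.2304e-23 kg·m/s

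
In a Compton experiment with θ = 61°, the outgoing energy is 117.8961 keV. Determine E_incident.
133.8000 keV

Convert final energy to wavelength (hc ≈ 1239.842 keV·pm):
λ' = hc/E' = 1239.842 / 117.8961 = 10.5164 pm

Calculate the Compton shift:
Δλ = λ_C(1 - cos(61°))
Δλ = 2.4263 × (1 - cos(61°))
Δλ = 1.2500 pm

Initial wavelength:
λ = λ' - Δλ = 10.5164 - 1.2500 = 9.2664 pm

Initial energy:
E = hc/λ = 1239.842 / 9.2664 = 133.8000 keV

(Intermediate values are shown rounded; full precision is carried through to the final answer.)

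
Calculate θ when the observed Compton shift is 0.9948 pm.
53.84°

From the Compton formula Δλ = λ_C(1 - cos θ), we can solve for θ:

cos θ = 1 - Δλ/λ_C

Given:
- Δλ = 0.9948 pm
- λ_C = h/(m_e·c) ≈ 2.42631024 pm

cos θ = 1 - 0.9948/2.42631024
cos θ = 1 - 0.410005
cos θ = 0.589995

θ = arccos(0.589995)
θ = 53.84°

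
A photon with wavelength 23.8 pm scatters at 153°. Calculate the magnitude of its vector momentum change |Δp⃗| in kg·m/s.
4.9779e-23 kg·m/s

Photon momentum magnitude is p = h/λ.

Initial momentum:
p₀ = h/λ = 6.6261e-34/2.3800e-11 = 2.7841e-23 kg·m/s

After scattering:
λ' = λ + Δλ = 23.8 + 4.5882 = 28.3882 pm
p' = h/λ' = 6.6261e-34/2.8388e-11 = 2.3341e-23 kg·m/s

Momentum is a vector; the scattered photon's direction makes angle θ = 153° with the incident direction. The magnitude of the vector change Δp⃗ = p⃗₀ − p⃗' is found from the law of cosines:
|Δp⃗|² = p₀² + p'² − 2p₀p'cos θ
|Δp⃗|² = (2.7841e-23)² + (2.3341e-23)² − 2·2.7841e-23·2.3341e-23·cos(153°)
|Δp⃗| = 4.9779e-23 kg·m/s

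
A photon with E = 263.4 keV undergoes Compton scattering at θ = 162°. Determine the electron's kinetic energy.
132.0738 keV

By energy conservation: K_e = E_initial - E_final

First find the scattered photon energy:
Initial wavelength: λ = hc/E = 4.7071 pm
Compton shift: Δλ = λ_C(1 - cos(162°)) = 4.7339 pm
Final wavelength: λ' = 4.7071 + 4.7339 = 9.4409 pm
Final photon energy: E' = hc/λ' = 131.3262 keV

Electron kinetic energy:
K_e = E - E' = 263.4000 - 131.3262 = 132.0738 keV

(Intermediate values are shown rounded; full precision is carried through to the final answer.)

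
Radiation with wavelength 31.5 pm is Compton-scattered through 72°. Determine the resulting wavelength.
33.1765 pm

Using the Compton scattering formula:
λ' = λ + Δλ = λ + λ_C(1 - cos θ)

Given:
- Initial wavelength λ = 31.5 pm
- Scattering angle θ = 72°
- Compton wavelength λ_C ≈ 2.4263 pm

Calculate the shift:
Δλ = 2.4263 × (1 - cos(72°))
Δλ = 2.4263 × 0.6910
Δλ = 1.6765 pm

Final wavelength:
λ' = 31.5 + 1.6765 = 33.1765 pm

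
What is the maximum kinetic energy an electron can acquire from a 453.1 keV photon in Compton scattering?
289.7259 keV

Maximum energy transfer occurs at θ = 180° (backscattering).

Initial photon: E₀ = 453.1 keV → λ₀ = 2.7364 pm

Maximum Compton shift (at 180°):
Δλ_max = 2λ_C = 2 × 2.4263 = 4.8526 pm

Final wavelength:
λ' = 2.7364 + 4.8526 = 7.5890 pm

Minimum photon energy (maximum energy to electron):
E'_min = hc/λ' = 163.3741 keV

Maximum electron kinetic energy:
K_max = E₀ - E'_min = 453.1000 - 163.3741 = 289.7259 keV

(Intermediate values are shown rounded; full precision is carried through to the final answer.)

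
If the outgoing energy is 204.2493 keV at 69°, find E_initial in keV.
274.7000 keV

Convert final energy to wavelength (hc ≈ 1239.842 keV·pm):
λ' = hc/E' = 1239.842 / 204.2493 = 6.0702 pm

Calculate the Compton shift:
Δλ = λ_C(1 - cos(69°))
Δλ = 2.4263 × (1 - cos(69°))
Δλ = 1.5568 pm

Initial wavelength:
λ = λ' - Δλ = 6.0702 - 1.5568 = 4.5134 pm

Initial energy:
E = hc/λ = 1239.842 / 4.5134 = 274.7000 keV

(Intermediate values are shown rounded; full precision is carried through to the final answer.)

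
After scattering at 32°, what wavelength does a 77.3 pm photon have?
77.6687 pm

Using the Compton scattering formula:
λ' = λ + Δλ = λ + λ_C(1 - cos θ)

Given:
- Initial wavelength λ = 77.3 pm
- Scattering angle θ = 32°
- Compton wavelength λ_C ≈ 2.4263 pm

Calculate the shift:
Δλ = 2.4263 × (1 - cos(32°))
Δλ = 2.4263 × 0.1520
Δλ = 0.3687 pm

Final wavelength:
λ' = 77.3 + 0.3687 = 77.6687 pm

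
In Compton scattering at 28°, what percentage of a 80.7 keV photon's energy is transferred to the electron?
0.0182 (or 1.82%)

Calculate initial and final photon energies:

Initial: E₀ = 80.7 keV → λ₀ = 15.3636 pm
Compton shift: Δλ = 0.2840 pm
Final wavelength: λ' = 15.6476 pm
Final energy: E' = 79.2353 keV

Fractional energy loss:
(E₀ - E')/E₀ = (80.7000 - 79.2353)/80.7000
= 1.4647/80.7000
= 0.0182
= 1.82%

(Intermediate values are shown rounded; full precision is carried through to the final answer.)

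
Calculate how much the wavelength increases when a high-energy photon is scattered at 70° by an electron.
1.5965 pm

Using the Compton scattering formula:
Δλ = λ_C(1 - cos θ)

where λ_C = h/(m_e·c) ≈ 2.4263 pm is the Compton wavelength of an electron.

For θ = 70°:
cos(70°) = 0.3420
1 - cos(70°) = 0.6580

Δλ = 2.4263 × 0.6580
Δλ = 1.5965 pm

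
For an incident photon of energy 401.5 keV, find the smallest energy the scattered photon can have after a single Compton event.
156.1387 keV (at θ = 180°)

The scattered photon has minimum energy when its wavelength is maximum, i.e., when the Compton shift Δλ = λ_C(1 − cos θ) is maximum. This occurs at θ = 180° (backscattering), giving Δλ_max = 2λ_C = 4.8526 pm.

Initial wavelength: λ₀ = hc/E₀ = 3.0880 pm
Maximum final wavelength: λ'_max = λ₀ + 2λ_C = 3.0880 + 4.8526 = 7.9406 pm
Minimum final energy: E'_min = hc/λ'_max = 156.1387 keV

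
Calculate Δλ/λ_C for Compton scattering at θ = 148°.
1.8480 λ_C

The Compton shift formula is:
Δλ = λ_C(1 - cos θ)

Dividing both sides by λ_C:
Δλ/λ_C = 1 - cos θ

For θ = 148°:
Δλ/λ_C = 1 - cos(148°)
Δλ/λ_C = 1 - -0.8480
Δλ/λ_C = 1.8480

This means the shift is 1.8480 × λ_C = 4.4839 pm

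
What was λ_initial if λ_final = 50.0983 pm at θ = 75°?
48.3000 pm

From λ' = λ + Δλ, we have λ = λ' - Δλ

First calculate the Compton shift:
Δλ = λ_C(1 - cos θ)
Δλ = 2.4263 × (1 - cos(75°))
Δλ = 2.4263 × 0.7412
Δλ = 1.7983 pm

Initial wavelength:
λ = λ' - Δλ
λ = 50.0983 - 1.7983
λ = 48.3000 pm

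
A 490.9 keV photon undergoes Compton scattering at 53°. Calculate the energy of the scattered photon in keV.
355.0754 keV

First convert energy to wavelength:
λ = hc/E, with hc ≈ 1239.842 keV·pm (i.e. 1239.842 eV·nm)

For E = 490.9 keV = 490900 eV:
λ = 1239.842 keV·pm / 490.9 keV
λ = 2.5257 pm

Calculate the Compton shift:
Δλ = λ_C(1 - cos(53°)) = 2.4263 × 0.3982
Δλ = 0.9661 pm

Final wavelength:
λ' = 2.5257 + 0.9661 = 3.4918 pm

Final energy:
E' = hc/λ' = 1239.842 / 3.4918 = 355.0754 keV

(Intermediate values are shown rounded; full precision is carried through to the final answer.)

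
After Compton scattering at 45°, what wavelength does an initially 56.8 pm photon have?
57.5106 pm

Using the Compton formula: λ' = λ + λ_C(1 − cos θ)

For θ = 45°, cos θ = √2/2 (exact) ≈ 0.7071, so:
1 − cos 45° = 1 − (√2/2) ≈ 0.2929

Δλ = λ_C × 0.2929 = 2.4263 × 0.2929 = 0.7106 pm

λ' = 56.8 + 0.7106 = 57.5106 pm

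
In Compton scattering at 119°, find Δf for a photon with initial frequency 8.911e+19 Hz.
4.608e+19 Hz (decrease)

Convert frequency to wavelength (c = 299792458 m/s):
λ₀ = c/f₀ = 299792458/8.911e+19 = 3.3642965e-12 m = 3.3643 pm

Calculate Compton shift:
Δλ = λ_C(1 - cos(119°)) = 3.6026 pm

Final wavelength:
λ' = λ₀ + Δλ = 3.3643 + 3.6026 = 6.9669 pm

Final frequency:
f' = c/λ' = 299792458/6.9669052e-12 = 4.3030937e+19 Hz

Frequency shift (decrease):
Δf = f₀ - f' = 8.911e+19 - 4.3030937e+19 = 4.608e+19 Hz

(Intermediate values are shown rounded; full precision is carried through to the final answer.)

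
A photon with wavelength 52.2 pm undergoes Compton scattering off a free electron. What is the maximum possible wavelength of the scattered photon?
57.0526 pm (at θ = 180°)

The Compton shift is Δλ = λ_C(1 − cos θ).

Since cos θ ranges from −1 to 1, the factor (1 − cos θ) ranges from 0 to 2; the maximum shift occurs at θ = 180° (backscattering):
Δλ_max = 2λ_C = 2 × 2.4263 pm = 4.8526 pm

Maximum scattered wavelength:
λ'_max = λ₀ + Δλ_max = 52.2 + 4.8526 = 57.0526 pm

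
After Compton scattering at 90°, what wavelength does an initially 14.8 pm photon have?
17.2263 pm

Using the Compton formula: λ' = λ + λ_C(1 − cos θ)

For θ = 90°, cos θ = 0 (exact) = 0.0000, so:
1 − cos 90° = 1 − (0) = 1.0000

Δλ = λ_C × 1.0000 = 2.4263 × 1.0000 = 2.4263 pm

λ' = 14.8 + 2.4263 = 17.2263 pm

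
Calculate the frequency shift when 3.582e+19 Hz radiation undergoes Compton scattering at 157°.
1.281e+19 Hz (decrease)

Convert frequency to wavelength (c = 299792458 m/s):
λ₀ = c/f₀ = 299792458/3.582e+19 = 8.3694154e-12 m = 8.3694 pm

Calculate Compton shift:
Δλ = λ_C(1 - cos(157°)) = 4.6597 pm

Final wavelength:
λ' = λ₀ + Δλ = 8.3694 + 4.6597 = 13.0292 pm

Final frequency:
f' = c/λ' = 299792458/1.3029156e-11 = 2.3009354e+19 Hz

Frequency shift (decrease):
Δf = f₀ - f' = 3.582e+19 - 2.3009354e+19 = 1.281e+19 Hz

(Intermediate values are shown rounded; full precision is carried through to the final answer.)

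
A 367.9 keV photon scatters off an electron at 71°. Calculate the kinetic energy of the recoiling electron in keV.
120.2502 keV

By energy conservation: K_e = E_initial - E_final

First find the scattered photon energy:
Initial wavelength: λ = hc/E = 3.3701 pm
Compton shift: Δλ = λ_C(1 - cos(71°)) = 1.6364 pm
Final wavelength: λ' = 3.3701 + 1.6364 = 5.0064 pm
Final photon energy: E' = hc/λ' = 247.6498 keV

Electron kinetic energy:
K_e = E - E' = 367.9000 - 247.6498 = 120.2502 keV

(Intermediate values are shown rounded; full precision is carried through to the final answer.)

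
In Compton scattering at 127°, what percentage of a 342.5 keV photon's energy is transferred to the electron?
0.5178 (or 51.78%)

Calculate initial and final photon energies:

Initial: E₀ = 342.5 keV → λ₀ = 3.6200 pm
Compton shift: Δλ = 3.8865 pm
Final wavelength: λ' = 7.5065 pm
Final energy: E' = 165.1696 keV

Fractional energy loss:
(E₀ - E')/E₀ = (342.5000 - 165.1696)/342.5000
= 177.3304/342.5000
= 0.5178
= 51.78%

(Intermediate values are shown rounded; full precision is carried through to the final answer.)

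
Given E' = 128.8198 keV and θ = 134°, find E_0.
224.9001 keV

Convert final energy to wavelength (hc ≈ 1239.842 keV·pm):
λ' = hc/E' = 1239.842 / 128.8198 = 9.6246 pm

Calculate the Compton shift:
Δλ = λ_C(1 - cos(134°))
Δλ = 2.4263 × (1 - cos(134°))
Δλ = 4.1118 pm

Initial wavelength:
λ = λ' - Δλ = 9.6246 - 4.1118 = 5.5129 pm

Initial energy:
E = hc/λ = 1239.842 / 5.5129 = 224.9001 keV

(Intermediate values are shown rounded; full precision is carried through to the final answer.)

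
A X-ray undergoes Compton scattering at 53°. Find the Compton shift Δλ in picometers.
0.9661 pm

Using the Compton scattering formula:
Δλ = λ_C(1 - cos θ)

where λ_C = h/(m_e·c) ≈ 2.4263 pm is the Compton wavelength of an electron.

For θ = 53°:
cos(53°) = 0.6018
1 - cos(53°) = 0.3982

Δλ = 2.4263 × 0.3982
Δλ = 0.9661 pm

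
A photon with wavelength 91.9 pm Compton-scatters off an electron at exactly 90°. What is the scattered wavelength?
94.3263 pm

Using the Compton formula: λ' = λ + λ_C(1 − cos θ)

For θ = 90°, cos θ = 0 (exact) = 0.0000, so:
1 − cos 90° = 1 − (0) = 1.0000

Δλ = λ_C × 1.0000 = 2.4263 × 1.0000 = 2.4263 pm

λ' = 91.9 + 2.4263 = 94.3263 pm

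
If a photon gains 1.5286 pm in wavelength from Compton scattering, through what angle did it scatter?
68.29°

From the Compton formula Δλ = λ_C(1 - cos θ), we can solve for θ:

cos θ = 1 - Δλ/λ_C

Given:
- Δλ = 1.5286 pm
- λ_C = h/(m_e·c) ≈ 2.42631024 pm

cos θ = 1 - 1.5286/2.42631024
cos θ = 1 - 0.630010
cos θ = 0.369990

θ = arccos(0.369990)
θ = 68.29°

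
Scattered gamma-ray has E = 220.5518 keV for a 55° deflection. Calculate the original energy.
270.3001 keV

Convert final energy to wavelength (hc ≈ 1239.842 keV·pm):
λ' = hc/E' = 1239.842 / 220.5518 = 5.6215 pm

Calculate the Compton shift:
Δλ = λ_C(1 - cos(55°))
Δλ = 2.4263 × (1 - cos(55°))
Δλ = 1.0346 pm

Initial wavelength:
λ = λ' - Δλ = 5.6215 - 1.0346 = 4.5869 pm

Initial energy:
E = hc/λ = 1239.842 / 4.5869 = 270.3001 keV

(Intermediate values are shown rounded; full precision is carried through to the final answer.)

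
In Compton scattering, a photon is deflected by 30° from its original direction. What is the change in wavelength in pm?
0.3251 pm

Using the Compton scattering formula:
Δλ = λ_C(1 - cos θ)

where λ_C = h/(m_e·c) ≈ 2.4263 pm is the Compton wavelength of an electron.

For θ = 30°:
cos(30°) = 0.8660
1 - cos(30°) = 0.1340

Δλ = 2.4263 × 0.1340
Δλ = 0.3251 pm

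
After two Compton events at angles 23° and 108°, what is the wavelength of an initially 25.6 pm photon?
28.9690 pm

Apply Compton shift twice:

First scattering at θ₁ = 23°:
Δλ₁ = λ_C(1 - cos(23°))
Δλ₁ = 2.4263 × 0.0795
Δλ₁ = 0.1929 pm

After first scattering:
λ₁ = 25.6 + 0.1929 = 25.7929 pm

Second scattering at θ₂ = 108°:
Δλ₂ = λ_C(1 - cos(108°))
Δλ₂ = 2.4263 × 1.3090
Δλ₂ = 3.1761 pm

Final wavelength:
λ₂ = 25.7929 + 3.1761 = 28.9690 pm

Total shift: Δλ_total = 0.1929 + 3.1761 = 3.3690 pm

(Intermediate values are shown rounded; full precision is carried through to the final answer.)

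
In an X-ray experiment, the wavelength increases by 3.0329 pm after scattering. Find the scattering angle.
104.48°

From the Compton formula Δλ = λ_C(1 - cos θ), we can solve for θ:

cos θ = 1 - Δλ/λ_C

Given:
- Δλ = 3.0329 pm
- λ_C = h/(m_e·c) ≈ 2.42631024 pm

cos θ = 1 - 3.0329/2.42631024
cos θ = 1 - 1.250005
cos θ = -0.250005

θ = arccos(-0.250005)
θ = 104.48°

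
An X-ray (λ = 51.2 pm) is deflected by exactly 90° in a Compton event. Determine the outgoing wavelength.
53.6263 pm

Using the Compton formula: λ' = λ + λ_C(1 − cos θ)

For θ = 90°, cos θ = 0 (exact) = 0.0000, so:
1 − cos 90° = 1 − (0) = 1.0000

Δλ = λ_C × 1.0000 = 2.4263 × 1.0000 = 2.4263 pm

λ' = 51.2 + 2.4263 = 53.6263 pm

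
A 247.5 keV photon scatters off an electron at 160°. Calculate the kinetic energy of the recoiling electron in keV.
119.8886 keV

By energy conservation: K_e = E_initial - E_final

First find the scattered photon energy:
Initial wavelength: λ = hc/E = 5.0095 pm
Compton shift: Δλ = λ_C(1 - cos(160°)) = 4.7063 pm
Final wavelength: λ' = 5.0095 + 4.7063 = 9.7158 pm
Final photon energy: E' = hc/λ' = 127.6114 keV

Electron kinetic energy:
K_e = E - E' = 247.5000 - 127.6114 = 119.8886 keV

(Intermediate values are shown rounded; full precision is carried through to the final answer.)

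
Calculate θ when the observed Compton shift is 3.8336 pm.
125.45°

From the Compton formula Δλ = λ_C(1 - cos θ), we can solve for θ:

cos θ = 1 - Δλ/λ_C

Given:
- Δλ = 3.8336 pm
- λ_C = h/(m_e·c) ≈ 2.42631024 pm

cos θ = 1 - 3.8336/2.42631024
cos θ = 1 - 1.580012
cos θ = -0.580012

θ = arccos(-0.580012)
θ = 125.45°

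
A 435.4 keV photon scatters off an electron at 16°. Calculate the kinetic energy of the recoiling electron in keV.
13.9121 keV

By energy conservation: K_e = E_initial - E_final

First find the scattered photon energy:
Initial wavelength: λ = hc/E = 2.8476 pm
Compton shift: Δλ = λ_C(1 - cos(16°)) = 0.0940 pm
Final wavelength: λ' = 2.8476 + 0.0940 = 2.9416 pm
Final photon energy: E' = hc/λ' = 421.4879 keV

Electron kinetic energy:
K_e = E - E' = 435.4000 - 421.4879 = 13.9121 keV

(Intermediate values are shown rounded; full precision is carried through to the final answer.)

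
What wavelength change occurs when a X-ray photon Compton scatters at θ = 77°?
1.8805 pm

Using the Compton scattering formula:
Δλ = λ_C(1 - cos θ)

where λ_C = h/(m_e·c) ≈ 2.4263 pm is the Compton wavelength of an electron.

For θ = 77°:
cos(77°) = 0.2250
1 - cos(77°) = 0.7750

Δλ = 2.4263 × 0.7750
Δλ = 1.8805 pm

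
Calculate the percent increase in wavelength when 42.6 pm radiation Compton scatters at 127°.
9.1232%

Calculate the Compton shift:
Δλ = λ_C(1 - cos(127°))
Δλ = 2.4263 × (1 - cos(127°))
Δλ = 2.4263 × 1.6018
Δλ = 3.8865 pm

Percentage change:
(Δλ/λ₀) × 100 = (3.8865/42.6) × 100
= 9.1232%

(Intermediate values are shown rounded; full precision is carried through to the final answer.)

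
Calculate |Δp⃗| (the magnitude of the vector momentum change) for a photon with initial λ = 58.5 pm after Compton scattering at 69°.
1.2667e-23 kg·m/s

Photon momentum magnitude is p = h/λ.

Initial momentum:
p₀ = h/λ = 6.6261e-34/5.8500e-11 = 1.1327e-23 kg·m/s

After scattering:
λ' = λ + Δλ = 58.5 + 1.5568 = 60.0568 pm
p' = h/λ' = 6.6261e-34/6.0057e-11 = 1.1033e-23 kg·m/s

Momentum is a vector; the scattered photon's direction makes angle θ = 69° with the incident direction. The magnitude of the vector change Δp⃗ = p⃗₀ − p⃗' is found from the law of cosines:
|Δp⃗|² = p₀² + p'² − 2p₀p'cos θ
|Δp⃗|² = (1.1327e-23)² + (1.1033e-23)² − 2·1.1327e-23·1.1033e-23·cos(69°)
|Δp⃗| = 1.2667e-23 kg·m/s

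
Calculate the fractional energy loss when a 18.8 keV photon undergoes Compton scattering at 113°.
0.0487 (or 4.87%)

Calculate initial and final photon energies:

Initial: E₀ = 18.8 keV → λ₀ = 65.9490 pm
Compton shift: Δλ = 3.3743 pm
Final wavelength: λ' = 69.3234 pm
Final energy: E' = 17.8849 keV

Fractional energy loss:
(E₀ - E')/E₀ = (18.8000 - 17.8849)/18.8000
= 0.9151/18.8000
= 0.0487
= 4.87%

(Intermediate values are shown rounded; full precision is carried through to the final answer.)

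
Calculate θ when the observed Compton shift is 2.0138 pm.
80.21°

From the Compton formula Δλ = λ_C(1 - cos θ), we can solve for θ:

cos θ = 1 - Δλ/λ_C

Given:
- Δλ = 2.0138 pm
- λ_C = h/(m_e·c) ≈ 2.42631024 pm

cos θ = 1 - 2.0138/2.42631024
cos θ = 1 - 0.829985
cos θ = 0.170015

θ = arccos(0.170015)
θ = 80.21°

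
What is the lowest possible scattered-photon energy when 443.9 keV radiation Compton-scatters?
162.1623 keV (at θ = 180°)

The scattered photon has minimum energy when its wavelength is maximum, i.e., when the Compton shift Δλ = λ_C(1 − cos θ) is maximum. This occurs at θ = 180° (backscattering), giving Δλ_max = 2λ_C = 4.8526 pm.

Initial wavelength: λ₀ = hc/E₀ = 2.7931 pm
Maximum final wavelength: λ'_max = λ₀ + 2λ_C = 2.7931 + 4.8526 = 7.6457 pm
Minimum final energy: E'_min = hc/λ'_max = 162.1623 keV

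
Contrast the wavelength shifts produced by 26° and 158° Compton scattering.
158° produces the larger shift by a factor of 19.042

Calculate both shifts using Δλ = λ_C(1 - cos θ):

For θ₁ = 26°:
Δλ₁ = 2.4263 × (1 - cos(26°))
Δλ₁ = 2.4263 × 0.1012
Δλ₁ = 0.2456 pm

For θ₂ = 158°:
Δλ₂ = 2.4263 × (1 - cos(158°))
Δλ₂ = 2.4263 × 1.9272
Δλ₂ = 4.6759 pm

The 158° angle produces the larger shift.
Ratio: 4.6759/0.2456 = 19.042

(Intermediate values are shown rounded; full precision is carried through to the final answer.)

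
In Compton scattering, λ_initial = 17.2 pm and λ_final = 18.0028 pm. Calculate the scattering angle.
48.00°

First find the wavelength shift:
Δλ = λ' - λ = 18.0028 - 17.2 = 0.8028 pm

Using Δλ = λ_C(1 - cos θ), with λ_C = h/(m_e·c) ≈ 2.42631024 pm:
cos θ = 1 - Δλ/λ_C
cos θ = 1 - 0.8028/2.42631024
cos θ = 0.669127

θ = arccos(0.669127)
θ = 48.00°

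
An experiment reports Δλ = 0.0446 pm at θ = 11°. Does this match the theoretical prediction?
Yes, consistent

Calculate the expected shift for θ = 11°:

Δλ_expected = λ_C(1 - cos(11°))
Δλ_expected = 2.4263 × (1 - cos(11°))
Δλ_expected = 2.4263 × 0.0184
Δλ_expected = 0.0446 pm

Given shift: 0.0446 pm
Expected shift: 0.0446 pm
Difference: 0.0000 pm

The values match. This is consistent with Compton scattering at the stated angle.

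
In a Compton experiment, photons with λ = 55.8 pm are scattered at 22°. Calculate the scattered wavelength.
55.9767 pm

Using the Compton scattering formula:
λ' = λ + Δλ = λ + λ_C(1 - cos θ)

Given:
- Initial wavelength λ = 55.8 pm
- Scattering angle θ = 22°
- Compton wavelength λ_C ≈ 2.4263 pm

Calculate the shift:
Δλ = 2.4263 × (1 - cos(22°))
Δλ = 2.4263 × 0.0728
Δλ = 0.1767 pm

Final wavelength:
λ' = 55.8 + 0.1767 = 55.9767 pm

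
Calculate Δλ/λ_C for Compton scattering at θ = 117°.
1.4540 λ_C

The Compton shift formula is:
Δλ = λ_C(1 - cos θ)

Dividing both sides by λ_C:
Δλ/λ_C = 1 - cos θ

For θ = 117°:
Δλ/λ_C = 1 - cos(117°)
Δλ/λ_C = 1 - -0.4540
Δλ/λ_C = 1.4540

This means the shift is 1.4540 × λ_C = 3.5278 pm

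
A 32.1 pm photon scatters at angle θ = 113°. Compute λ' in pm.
35.4743 pm

Using the Compton scattering formula:
λ' = λ + Δλ = λ + λ_C(1 - cos θ)

Given:
- Initial wavelength λ = 32.1 pm
- Scattering angle θ = 113°
- Compton wavelength λ_C ≈ 2.4263 pm

Calculate the shift:
Δλ = 2.4263 × (1 - cos(113°))
Δλ = 2.4263 × 1.3907
Δλ = 3.3743 pm

Final wavelength:
λ' = 32.1 + 3.3743 = 35.4743 pm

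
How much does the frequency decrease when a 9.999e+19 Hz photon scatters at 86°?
4.294e+19 Hz (decrease)

Convert frequency to wavelength (c = 299792458 m/s):
λ₀ = c/f₀ = 299792458/9.999e+19 = 2.9982244e-12 m = 2.9982 pm

Calculate Compton shift:
Δλ = λ_C(1 - cos(86°)) = 2.2571 pm

Final wavelength:
λ' = λ₀ + Δλ = 2.9982 + 2.2571 = 5.2553 pm

Final frequency:
f' = c/λ' = 299792458/5.2552838e-12 = 5.7045912e+19 Hz

Frequency shift (decrease):
Δf = f₀ - f' = 9.999e+19 - 5.7045912e+19 = 4.294e+19 Hz

(Intermediate values are shown rounded; full precision is carried through to the final answer.)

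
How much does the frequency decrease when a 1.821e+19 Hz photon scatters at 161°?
4.058e+18 Hz (decrease)

Convert frequency to wavelength (c = 299792458 m/s):
λ₀ = c/f₀ = 299792458/1.821e+19 = 1.6463067e-11 m = 16.4631 pm

Calculate Compton shift:
Δλ = λ_C(1 - cos(161°)) = 4.7204 pm

Final wavelength:
λ' = λ₀ + Δλ = 16.4631 + 4.7204 = 21.1835 pm

Final frequency:
f' = c/λ' = 299792458/2.1183499e-11 = 1.4152169e+19 Hz

Frequency shift (decrease):
Δf = f₀ - f' = 1.821e+19 - 1.4152169e+19 = 4.058e+18 Hz

(Intermediate values are shown rounded; full precision is carried through to the final answer.)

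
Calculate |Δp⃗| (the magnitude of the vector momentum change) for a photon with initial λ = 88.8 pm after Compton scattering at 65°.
7.9568e-24 kg·m/s

Photon momentum magnitude is p = h/λ.

Initial momentum:
p₀ = h/λ = 6.6261e-34/8.8800e-11 = 7.4618e-24 kg·m/s

After scattering:
λ' = λ + Δλ = 88.8 + 1.4009 = 90.2009 pm
p' = h/λ' = 6.6261e-34/9.0201e-11 = 7.3459e-24 kg·m/s

Momentum is a vector; the scattered photon's direction makes angle θ = 65° with the incident direction. The magnitude of the vector change Δp⃗ = p⃗₀ − p⃗' is found from the law of cosines:
|Δp⃗|² = p₀² + p'² − 2p₀p'cos θ
|Δp⃗|² = (7.4618e-24)² + (7.3459e-24)² − 2·7.4618e-24·7.3459e-24·cos(65°)
|Δp⃗| = 7.9568e-24 kg·m/s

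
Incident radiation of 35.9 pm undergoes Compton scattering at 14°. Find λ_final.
35.9721 pm

Using the Compton scattering formula:
λ' = λ + Δλ = λ + λ_C(1 - cos θ)

Given:
- Initial wavelength λ = 35.9 pm
- Scattering angle θ = 14°
- Compton wavelength λ_C ≈ 2.4263 pm

Calculate the shift:
Δλ = 2.4263 × (1 - cos(14°))
Δλ = 2.4263 × 0.0297
Δλ = 0.0721 pm

Final wavelength:
λ' = 35.9 + 0.0721 = 35.9721 pm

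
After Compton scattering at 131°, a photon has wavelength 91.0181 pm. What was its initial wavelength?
87.0000 pm

From λ' = λ + Δλ, we have λ = λ' - Δλ

First calculate the Compton shift:
Δλ = λ_C(1 - cos θ)
Δλ = 2.4263 × (1 - cos(131°))
Δλ = 2.4263 × 1.6561
Δλ = 4.0181 pm

Initial wavelength:
λ = λ' - Δλ
λ = 91.0181 - 4.0181
λ = 87.0000 pm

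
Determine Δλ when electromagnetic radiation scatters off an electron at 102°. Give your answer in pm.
2.9308 pm

Using the Compton scattering formula:
Δλ = λ_C(1 - cos θ)

where λ_C = h/(m_e·c) ≈ 2.4263 pm is the Compton wavelength of an electron.

For θ = 102°:
cos(102°) = -0.2079
1 - cos(102°) = 1.2079

Δλ = 2.4263 × 1.2079
Δλ = 2.9308 pm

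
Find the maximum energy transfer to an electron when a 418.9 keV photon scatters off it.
260.1977 keV

Maximum energy transfer occurs at θ = 180° (backscattering).

Initial photon: E₀ = 418.9 keV → λ₀ = 2.9598 pm

Maximum Compton shift (at 180°):
Δλ_max = 2λ_C = 2 × 2.4263 = 4.8526 pm

Final wavelength:
λ' = 2.9598 + 4.8526 = 7.8124 pm

Minimum photon energy (maximum energy to electron):
E'_min = hc/λ' = 158.7023 keV

Maximum electron kinetic energy:
K_max = E₀ - E'_min = 418.9000 - 158.7023 = 260.1977 keV

(Intermediate values are shown rounded; full precision is carried through to the final answer.)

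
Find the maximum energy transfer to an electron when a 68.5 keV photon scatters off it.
14.4823 keV

Maximum energy transfer occurs at θ = 180° (backscattering).

Initial photon: E₀ = 68.5 keV → λ₀ = 18.0999 pm

Maximum Compton shift (at 180°):
Δλ_max = 2λ_C = 2 × 2.4263 = 4.8526 pm

Final wavelength:
λ' = 18.0999 + 4.8526 = 22.9525 pm

Minimum photon energy (maximum energy to electron):
E'_min = hc/λ' = 54.0177 keV

Maximum electron kinetic energy:
K_max = E₀ - E'_min = 68.5000 - 54.0177 = 14.4823 keV

(Intermediate values are shown rounded; full precision is carried through to the final answer.)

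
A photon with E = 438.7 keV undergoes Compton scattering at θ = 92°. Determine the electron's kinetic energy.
206.3963 keV

By energy conservation: K_e = E_initial - E_final

First find the scattered photon energy:
Initial wavelength: λ = hc/E = 2.8262 pm
Compton shift: Δλ = λ_C(1 - cos(92°)) = 2.5110 pm
Final wavelength: λ' = 2.8262 + 2.5110 = 5.3372 pm
Final photon energy: E' = hc/λ' = 232.3037 keV

Electron kinetic energy:
K_e = E - E' = 438.7000 - 232.3037 = 206.3963 keV

(Intermediate values are shown rounded; full precision is carried through to the final answer.)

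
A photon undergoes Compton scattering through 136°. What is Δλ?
4.1717 pm

Using the Compton scattering formula:
Δλ = λ_C(1 - cos θ)

where λ_C = h/(m_e·c) ≈ 2.4263 pm is the Compton wavelength of an electron.

For θ = 136°:
cos(136°) = -0.7193
1 - cos(136°) = 1.7193

Δλ = 2.4263 × 1.7193
Δλ = 4.1717 pm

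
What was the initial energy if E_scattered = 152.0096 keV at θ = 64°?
182.5000 keV

Convert final energy to wavelength (hc ≈ 1239.842 keV·pm):
λ' = hc/E' = 1239.842 / 152.0096 = 8.1563 pm

Calculate the Compton shift:
Δλ = λ_C(1 - cos(64°))
Δλ = 2.4263 × (1 - cos(64°))
Δλ = 1.3627 pm

Initial wavelength:
λ = λ' - Δλ = 8.1563 - 1.3627 = 6.7937 pm

Initial energy:
E = hc/λ = 1239.842 / 6.7937 = 182.5000 keV

(Intermediate values are shown rounded; full precision is carried through to the final answer.)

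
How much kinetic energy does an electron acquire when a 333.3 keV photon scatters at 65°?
91.1814 keV

By energy conservation: K_e = E_initial - E_final

First find the scattered photon energy:
Initial wavelength: λ = hc/E = 3.7199 pm
Compton shift: Δλ = λ_C(1 - cos(65°)) = 1.4009 pm
Final wavelength: λ' = 3.7199 + 1.4009 = 5.1208 pm
Final photon energy: E' = hc/λ' = 242.1186 keV

Electron kinetic energy:
K_e = E - E' = 333.3000 - 242.1186 = 91.1814 keV

(Intermediate values are shown rounded; full precision is carried through to the final answer.)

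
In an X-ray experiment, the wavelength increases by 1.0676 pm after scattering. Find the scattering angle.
55.94°

From the Compton formula Δλ = λ_C(1 - cos θ), we can solve for θ:

cos θ = 1 - Δλ/λ_C

Given:
- Δλ = 1.0676 pm
- λ_C = h/(m_e·c) ≈ 2.42631024 pm

cos θ = 1 - 1.0676/2.42631024
cos θ = 1 - 0.440010
cos θ = 0.559990

θ = arccos(0.559990)
θ = 55.94°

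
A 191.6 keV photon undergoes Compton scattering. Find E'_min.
109.4917 keV (at θ = 180°)

The scattered photon has minimum energy when its wavelength is maximum, i.e., when the Compton shift Δλ = λ_C(1 − cos θ) is maximum. This occurs at θ = 180° (backscattering), giving Δλ_max = 2λ_C = 4.8526 pm.

Initial wavelength: λ₀ = hc/E₀ = 6.4710 pm
Maximum final wavelength: λ'_max = λ₀ + 2λ_C = 6.4710 + 4.8526 = 11.3236 pm
Minimum final energy: E'_min = hc/λ'_max = 109.4917 keV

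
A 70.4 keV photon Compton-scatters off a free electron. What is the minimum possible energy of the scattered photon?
55.1924 keV (at θ = 180°)

The scattered photon has minimum energy when its wavelength is maximum, i.e., when the Compton shift Δλ = λ_C(1 − cos θ) is maximum. This occurs at θ = 180° (backscattering), giving Δλ_max = 2λ_C = 4.8526 pm.

Initial wavelength: λ₀ = hc/E₀ = 17.6114 pm
Maximum final wavelength: λ'_max = λ₀ + 2λ_C = 17.6114 + 4.8526 = 22.4640 pm
Minimum final energy: E'_min = hc/λ'_max = 55.1924 keV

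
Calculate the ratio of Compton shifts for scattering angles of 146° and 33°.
146° produces the larger shift by a factor of 11.337

Calculate both shifts using Δλ = λ_C(1 - cos θ):

For θ₁ = 33°:
Δλ₁ = 2.4263 × (1 - cos(33°))
Δλ₁ = 2.4263 × 0.1613
Δλ₁ = 0.3914 pm

For θ₂ = 146°:
Δλ₂ = 2.4263 × (1 - cos(146°))
Δλ₂ = 2.4263 × 1.8290
Δλ₂ = 4.4378 pm

The 146° angle produces the larger shift.
Ratio: 4.4378/0.3914 = 11.337

(Intermediate values are shown rounded; full precision is carried through to the final answer.)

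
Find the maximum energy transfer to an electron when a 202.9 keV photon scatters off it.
89.8090 keV

Maximum energy transfer occurs at θ = 180° (backscattering).

Initial photon: E₀ = 202.9 keV → λ₀ = 6.1106 pm

Maximum Compton shift (at 180°):
Δλ_max = 2λ_C = 2 × 2.4263 = 4.8526 pm

Final wavelength:
λ' = 6.1106 + 4.8526 = 10.9632 pm

Minimum photon energy (maximum energy to electron):
E'_min = hc/λ' = 113.0910 keV

Maximum electron kinetic energy:
K_max = E₀ - E'_min = 202.9000 - 113.0910 = 89.8090 keV

(Intermediate values are shown rounded; full precision is carried through to the final answer.)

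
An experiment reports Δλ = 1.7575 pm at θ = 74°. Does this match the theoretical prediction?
Yes, consistent

Calculate the expected shift for θ = 74°:

Δλ_expected = λ_C(1 - cos(74°))
Δλ_expected = 2.4263 × (1 - cos(74°))
Δλ_expected = 2.4263 × 0.7244
Δλ_expected = 1.7575 pm

Given shift: 1.7575 pm
Expected shift: 1.7575 pm
Difference: 0.0000 pm

The values match. This is consistent with Compton scattering at the stated angle.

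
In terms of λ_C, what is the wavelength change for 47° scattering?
0.3180 λ_C

The Compton shift formula is:
Δλ = λ_C(1 - cos θ)

Dividing both sides by λ_C:
Δλ/λ_C = 1 - cos θ

For θ = 47°:
Δλ/λ_C = 1 - cos(47°)
Δλ/λ_C = 1 - 0.6820
Δλ/λ_C = 0.3180

This means the shift is 0.3180 × λ_C = 0.7716 pm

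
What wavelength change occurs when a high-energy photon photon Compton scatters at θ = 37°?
0.4886 pm

Using the Compton scattering formula:
Δλ = λ_C(1 - cos θ)

where λ_C = h/(m_e·c) ≈ 2.4263 pm is the Compton wavelength of an electron.

For θ = 37°:
cos(37°) = 0.7986
1 - cos(37°) = 0.2014

Δλ = 2.4263 × 0.2014
Δλ = 0.4886 pm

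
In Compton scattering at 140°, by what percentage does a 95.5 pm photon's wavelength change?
4.4869%

Calculate the Compton shift:
Δλ = λ_C(1 - cos(140°))
Δλ = 2.4263 × (1 - cos(140°))
Δλ = 2.4263 × 1.7660
Δλ = 4.2850 pm

Percentage change:
(Δλ/λ₀) × 100 = (4.2850/95.5) × 100
= 4.4869%

(Intermediate values are shown rounded; full precision is carried through to the final answer.)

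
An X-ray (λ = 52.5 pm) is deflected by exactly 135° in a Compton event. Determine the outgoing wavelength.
56.6420 pm

Using the Compton formula: λ' = λ + λ_C(1 − cos θ)

For θ = 135°, cos θ = -√2/2 (exact) ≈ -0.7071, so:
1 − cos 135° = 1 − (-√2/2) ≈ 1.7071

Δλ = λ_C × 1.7071 = 2.4263 × 1.7071 = 4.1420 pm

λ' = 52.5 + 4.1420 = 56.6420 pm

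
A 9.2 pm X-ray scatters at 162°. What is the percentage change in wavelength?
51.4551%

Calculate the Compton shift:
Δλ = λ_C(1 - cos(162°))
Δλ = 2.4263 × (1 - cos(162°))
Δλ = 2.4263 × 1.9511
Δλ = 4.7339 pm

Percentage change:
(Δλ/λ₀) × 100 = (4.7339/9.2) × 100
= 51.4551%

(Intermediate values are shown rounded; full precision is carried through to the final answer.)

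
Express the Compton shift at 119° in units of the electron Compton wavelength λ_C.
1.4848 λ_C

The Compton shift formula is:
Δλ = λ_C(1 - cos θ)

Dividing both sides by λ_C:
Δλ/λ_C = 1 - cos θ

For θ = 119°:
Δλ/λ_C = 1 - cos(119°)
Δλ/λ_C = 1 - -0.4848
Δλ/λ_C = 1.4848

This means the shift is 1.4848 × λ_C = 3.6026 pm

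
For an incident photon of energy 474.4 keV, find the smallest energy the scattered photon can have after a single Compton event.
166.0625 keV (at θ = 180°)

The scattered photon has minimum energy when its wavelength is maximum, i.e., when the Compton shift Δλ = λ_C(1 − cos θ) is maximum. This occurs at θ = 180° (backscattering), giving Δλ_max = 2λ_C = 4.8526 pm.

Initial wavelength: λ₀ = hc/E₀ = 2.6135 pm
Maximum final wavelength: λ'_max = λ₀ + 2λ_C = 2.6135 + 4.8526 = 7.4661 pm
Minimum final energy: E'_min = hc/λ'_max = 166.0625 keV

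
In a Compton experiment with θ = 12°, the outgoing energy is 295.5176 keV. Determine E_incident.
299.3000 keV

Convert final energy to wavelength (hc ≈ 1239.842 keV·pm):
λ' = hc/E' = 1239.842 / 295.5176 = 4.1955 pm

Calculate the Compton shift:
Δλ = λ_C(1 - cos(12°))
Δλ = 2.4263 × (1 - cos(12°))
Δλ = 0.0530 pm

Initial wavelength:
λ = λ' - Δλ = 4.1955 - 0.0530 = 4.1425 pm

Initial energy:
E = hc/λ = 1239.842 / 4.1425 = 299.3000 keV

(Intermediate values are shown rounded; full precision is carried through to the final answer.)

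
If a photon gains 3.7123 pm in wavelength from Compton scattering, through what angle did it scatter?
122.01°

From the Compton formula Δλ = λ_C(1 - cos θ), we can solve for θ:

cos θ = 1 - Δλ/λ_C

Given:
- Δλ = 3.7123 pm
- λ_C = h/(m_e·c) ≈ 2.42631024 pm

cos θ = 1 - 3.7123/2.42631024
cos θ = 1 - 1.530019
cos θ = -0.530019

θ = arccos(-0.530019)
θ = 122.01°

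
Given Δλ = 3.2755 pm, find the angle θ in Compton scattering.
110.49°

From the Compton formula Δλ = λ_C(1 - cos θ), we can solve for θ:

cos θ = 1 - Δλ/λ_C

Given:
- Δλ = 3.2755 pm
- λ_C = h/(m_e·c) ≈ 2.42631024 pm

cos θ = 1 - 3.2755/2.42631024
cos θ = 1 - 1.349992
cos θ = -0.349992

θ = arccos(-0.349992)
θ = 110.49°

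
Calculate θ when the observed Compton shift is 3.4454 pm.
114.84°

From the Compton formula Δλ = λ_C(1 - cos θ), we can solve for θ:

cos θ = 1 - Δλ/λ_C

Given:
- Δλ = 3.4454 pm
- λ_C = h/(m_e·c) ≈ 2.42631024 pm

cos θ = 1 - 3.4454/2.42631024
cos θ = 1 - 1.420016
cos θ = -0.420016

θ = arccos(-0.420016)
θ = 114.84°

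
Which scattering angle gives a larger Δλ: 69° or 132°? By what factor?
132° produces the larger shift by a factor of 2.601

Calculate both shifts using Δλ = λ_C(1 - cos θ):

For θ₁ = 69°:
Δλ₁ = 2.4263 × (1 - cos(69°))
Δλ₁ = 2.4263 × 0.6416
Δλ₁ = 1.5568 pm

For θ₂ = 132°:
Δλ₂ = 2.4263 × (1 - cos(132°))
Δλ₂ = 2.4263 × 1.6691
Δλ₂ = 4.0498 pm

The 132° angle produces the larger shift.
Ratio: 4.0498/1.5568 = 2.601

(Intermediate values are shown rounded; full precision is carried through to the final answer.)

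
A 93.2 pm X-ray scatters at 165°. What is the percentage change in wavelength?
5.1180%

Calculate the Compton shift:
Δλ = λ_C(1 - cos(165°))
Δλ = 2.4263 × (1 - cos(165°))
Δλ = 2.4263 × 1.9659
Δλ = 4.7699 pm

Percentage change:
(Δλ/λ₀) × 100 = (4.7699/93.2) × 100
= 5.1180%

(Intermediate values are shown rounded; full precision is carried through to the final answer.)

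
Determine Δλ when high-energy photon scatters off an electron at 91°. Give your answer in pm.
2.4687 pm

Using the Compton scattering formula:
Δλ = λ_C(1 - cos θ)

where λ_C = h/(m_e·c) ≈ 2.4263 pm is the Compton wavelength of an electron.

For θ = 91°:
cos(91°) = -0.0175
1 - cos(91°) = 1.0175

Δλ = 2.4263 × 1.0175
Δλ = 2.4687 pm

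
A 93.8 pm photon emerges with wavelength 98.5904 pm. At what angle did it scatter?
167.00°

First find the wavelength shift:
Δλ = λ' - λ = 98.5904 - 93.8 = 4.7904 pm

Using Δλ = λ_C(1 - cos θ), with λ_C = h/(m_e·c) ≈ 2.42631024 pm:
cos θ = 1 - Δλ/λ_C
cos θ = 1 - 4.7904/2.42631024
cos θ = -0.974356

θ = arccos(-0.974356)
θ = 167.00°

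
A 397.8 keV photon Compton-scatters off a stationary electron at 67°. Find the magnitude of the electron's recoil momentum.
2.0502e-22 kg·m/s

The electron is initially at rest, so by conservation of momentum:
p⃗_e = p⃗₀ − p⃗'  (incident photon momentum minus scattered photon momentum)

Photon momentum magnitudes (p = h/λ = E/c):
λ₀ = hc/E₀ = 3.1167 pm → p₀ = h/λ₀ = 2.1260e-22 kg·m/s
Δλ = λ_C(1 − cos 67°) = 1.4783 pm
λ' = 4.5950 pm → p' = h/λ' = 1.4420e-22 kg·m/s

The scattered photon makes angle θ = 67° with the incident direction, so by the law of cosines:
|p⃗_e|² = p₀² + p'² − 2p₀p'cos θ
|p⃗_e|² = (2.1260e-22)² + (1.4420e-22)² − 2·2.1260e-22·1.4420e-22·cos(67°)
|p⃗_e| = 2.0502e-22 kg·m/s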